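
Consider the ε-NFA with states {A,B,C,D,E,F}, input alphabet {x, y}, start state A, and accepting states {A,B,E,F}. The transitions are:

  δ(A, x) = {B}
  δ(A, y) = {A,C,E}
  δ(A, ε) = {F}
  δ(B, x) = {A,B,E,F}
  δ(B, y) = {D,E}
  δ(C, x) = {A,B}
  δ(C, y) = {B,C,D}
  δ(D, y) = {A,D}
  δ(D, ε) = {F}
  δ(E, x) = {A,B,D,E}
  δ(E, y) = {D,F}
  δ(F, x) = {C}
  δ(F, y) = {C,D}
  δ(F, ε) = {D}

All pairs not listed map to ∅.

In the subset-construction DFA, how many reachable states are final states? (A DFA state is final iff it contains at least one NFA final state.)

6

Start state of the DFA: {A,D,F} (ε-closure of the NFA start).
{A,D,F} --x--> {B,C}  [new]
{A,D,F} --y--> {A,C,D,E,F}  [new]
{B,C} --x--> {A,B,D,E,F}  [new]
{B,C} --y--> {B,C,D,E,F}  [new]
{A,C,D,E,F} --x--> {A,B,C,D,E,F}  [new]
{A,C,D,E,F} --y--> {A,B,C,D,E,F}  [seen]
{A,B,D,E,F} --x--> {A,B,C,D,E,F}  [seen]
{A,B,D,E,F} --y--> {A,C,D,E,F}  [seen]
{B,C,D,E,F} --x--> {A,B,C,D,E,F}  [seen]
{B,C,D,E,F} --y--> {A,B,C,D,E,F}  [seen]
{A,B,C,D,E,F} --x--> {A,B,C,D,E,F}  [seen]
{A,B,C,D,E,F} --y--> {A,B,C,D,E,F}  [seen]
Reachable DFA states: {A,D,F}, {B,C}, {A,C,D,E,F}, {A,B,D,E,F}, {B,C,D,E,F}, {A,B,C,D,E,F}.
Accepting DFA states (contain an NFA accepting state): {A,D,F}, {B,C}, {A,C,D,E,F}, {A,B,D,E,F}, {B,C,D,E,F}, {A,B,C,D,E,F}.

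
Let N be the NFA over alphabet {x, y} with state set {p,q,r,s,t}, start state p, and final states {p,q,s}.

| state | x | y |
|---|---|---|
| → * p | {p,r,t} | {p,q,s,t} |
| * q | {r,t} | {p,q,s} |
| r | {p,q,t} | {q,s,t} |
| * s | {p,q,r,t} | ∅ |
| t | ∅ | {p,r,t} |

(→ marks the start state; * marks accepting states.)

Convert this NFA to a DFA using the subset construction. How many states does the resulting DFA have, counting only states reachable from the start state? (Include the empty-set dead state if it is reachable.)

5

Start state of the DFA: {p}.
{p} --x--> {p,r,t}  [new]
{p} --y--> {p,q,s,t}  [new]
{p,r,t} --x--> {p,q,r,t}  [new]
{p,r,t} --y--> {p,q,r,s,t}  [new]
{p,q,s,t} --x--> {p,q,r,t}  [seen]
{p,q,s,t} --y--> {p,q,r,s,t}  [seen]
{p,q,r,t} --x--> {p,q,r,t}  [seen]
{p,q,r,t} --y--> {p,q,r,s,t}  [seen]
{p,q,r,s,t} --x--> {p,q,r,t}  [seen]
{p,q,r,s,t} --y--> {p,q,r,s,t}  [seen]
Reachable DFA states: {p}, {p,r,t}, {p,q,s,t}, {p,q,r,t}, {p,q,r,s,t}.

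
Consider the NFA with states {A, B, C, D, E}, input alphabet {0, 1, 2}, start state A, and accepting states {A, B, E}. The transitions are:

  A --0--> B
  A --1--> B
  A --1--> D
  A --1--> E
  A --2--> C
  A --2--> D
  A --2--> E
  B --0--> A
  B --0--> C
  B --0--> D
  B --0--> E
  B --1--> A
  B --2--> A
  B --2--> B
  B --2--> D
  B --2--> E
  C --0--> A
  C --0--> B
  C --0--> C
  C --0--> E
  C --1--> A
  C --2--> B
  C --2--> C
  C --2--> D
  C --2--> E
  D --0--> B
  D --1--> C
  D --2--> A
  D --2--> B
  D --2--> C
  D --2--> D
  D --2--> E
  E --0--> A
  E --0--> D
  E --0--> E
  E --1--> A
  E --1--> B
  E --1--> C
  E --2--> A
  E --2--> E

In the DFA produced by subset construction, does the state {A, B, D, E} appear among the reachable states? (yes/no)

yes

Start state of the DFA: {A}.
{A} --0--> {B}  [new]
{A} --1--> {B, D, E}  [new]
{A} --2--> {C, D, E}  [new]
{B} --0--> {A, C, D, E}  [new]
{B} --1--> {A}  [seen]
{B} --2--> {A, B, D, E}  [new]
{B, D, E} --0--> {A, B, C, D, E}  [new]
{B, D, E} --1--> {A, B, C}  [new]
{B, D, E} --2--> {A, B, C, D, E}  [seen]
{C, D, E} --0--> {A, B, C, D, E}  [seen]
{C, D, E} --1--> {A, B, C}  [seen]
{C, D, E} --2--> {A, B, C, D, E}  [seen]
{A, C, D, E} --0--> {A, B, C, D, E}  [seen]
{A, C, D, E} --1--> {A, B, C, D, E}  [seen]
{A, C, D, E} --2--> {A, B, C, D, E}  [seen]
{A, B, D, E} --0--> {A, B, C, D, E}  [seen]
{A, B, D, E} --1--> {A, B, C, D, E}  [seen]
{A, B, D, E} --2--> {A, B, C, D, E}  [seen]
{A, B, C, D, E} --0--> {A, B, C, D, E}  [seen]
{A, B, C, D, E} --1--> {A, B, C, D, E}  [seen]
{A, B, C, D, E} --2--> {A, B, C, D, E}  [seen]
{A, B, C} --0--> {A, B, C, D, E}  [seen]
{A, B, C} --1--> {A, B, D, E}  [seen]
{A, B, C} --2--> {A, B, C, D, E}  [seen]
Reachable DFA states: {A}, {B}, {B, D, E}, {C, D, E}, {A, C, D, E}, {A, B, D, E}, {A, B, C, D, E}, {A, B, C}.
{A, B, D, E} is among them.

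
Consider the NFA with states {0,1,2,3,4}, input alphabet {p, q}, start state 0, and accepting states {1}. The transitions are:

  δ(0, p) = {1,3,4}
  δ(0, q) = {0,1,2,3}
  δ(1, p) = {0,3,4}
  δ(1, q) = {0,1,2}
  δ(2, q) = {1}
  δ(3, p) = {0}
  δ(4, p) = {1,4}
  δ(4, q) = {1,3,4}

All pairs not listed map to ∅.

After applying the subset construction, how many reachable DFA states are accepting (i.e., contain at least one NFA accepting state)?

4

Start state of the DFA: {0}.
{0} --p--> {1,3,4}  [new]
{0} --q--> {0,1,2,3}  [new]
{1,3,4} --p--> {0,1,3,4}  [new]
{1,3,4} --q--> {0,1,2,3,4}  [new]
{0,1,2,3} --p--> {0,1,3,4}  [seen]
{0,1,2,3} --q--> {0,1,2,3}  [seen]
{0,1,3,4} --p--> {0,1,3,4}  [seen]
{0,1,3,4} --q--> {0,1,2,3,4}  [seen]
{0,1,2,3,4} --p--> {0,1,3,4}  [seen]
{0,1,2,3,4} --q--> {0,1,2,3,4}  [seen]
Reachable DFA states: {0}, {1,3,4}, {0,1,2,3}, {0,1,3,4}, {0,1,2,3,4}.
Accepting DFA states (contain an NFA accepting state): {1,3,4}, {0,1,2,3}, {0,1,3,4}, {0,1,2,3,4}.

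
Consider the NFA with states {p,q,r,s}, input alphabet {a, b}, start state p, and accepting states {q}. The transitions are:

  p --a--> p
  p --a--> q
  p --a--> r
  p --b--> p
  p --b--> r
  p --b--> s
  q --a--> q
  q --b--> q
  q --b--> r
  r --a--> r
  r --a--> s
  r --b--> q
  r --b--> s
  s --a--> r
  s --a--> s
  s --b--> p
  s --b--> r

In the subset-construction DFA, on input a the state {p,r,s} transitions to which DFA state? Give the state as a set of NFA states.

{p,q,r,s}

δ(p,a) = {p,q,r}; δ(r,a) = {r,s}; δ(s,a) = {r,s}.
Union: {p,q,r,s}.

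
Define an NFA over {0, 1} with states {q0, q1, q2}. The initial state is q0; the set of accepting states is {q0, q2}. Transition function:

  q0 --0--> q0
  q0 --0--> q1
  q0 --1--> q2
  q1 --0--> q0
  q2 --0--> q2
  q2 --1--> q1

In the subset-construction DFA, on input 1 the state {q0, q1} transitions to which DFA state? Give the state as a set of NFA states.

δ(q0,1) = {q2}; δ(q1,1) = ∅.
Union: {q2}.

{q2}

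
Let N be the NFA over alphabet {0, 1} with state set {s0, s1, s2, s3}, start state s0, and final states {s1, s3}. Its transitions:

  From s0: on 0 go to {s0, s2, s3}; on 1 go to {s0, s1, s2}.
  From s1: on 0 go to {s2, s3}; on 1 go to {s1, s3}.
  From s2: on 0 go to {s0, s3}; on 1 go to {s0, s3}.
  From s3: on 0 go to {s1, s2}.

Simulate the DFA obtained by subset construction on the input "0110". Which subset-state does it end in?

{s0, s1, s2, s3}

Start: {s0}.
δ(s0,0) = {s0, s2, s3}.
Union: {s0, s2, s3}.
After 0: {s0, s2, s3}.
δ(s0,1) = {s0, s1, s2}; δ(s2,1) = {s0, s3}; δ(s3,1) = ∅.
Union: {s0, s1, s2, s3}.
After 1: {s0, s1, s2, s3}.
δ(s0,1) = {s0, s1, s2}; δ(s1,1) = {s1, s3}; δ(s2,1) = {s0, s3}; δ(s3,1) = ∅.
Union: {s0, s1, s2, s3}.
After 1: {s0, s1, s2, s3}.
δ(s0,0) = {s0, s2, s3}; δ(s1,0) = {s2, s3}; δ(s2,0) = {s0, s3}; δ(s3,0) = {s1, s2}.
Union: {s0, s1, s2, s3}.
After 0: {s0, s1, s2, s3}.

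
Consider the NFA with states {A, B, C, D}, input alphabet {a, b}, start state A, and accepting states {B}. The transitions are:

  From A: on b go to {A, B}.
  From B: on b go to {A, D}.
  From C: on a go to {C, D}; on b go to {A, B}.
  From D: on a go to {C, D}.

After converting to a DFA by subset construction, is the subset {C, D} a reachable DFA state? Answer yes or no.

yes

Start state of the DFA: {A}.
{A} --a--> ∅  [new]
{A} --b--> {A, B}  [new]
∅ --a--> ∅  [seen]
∅ --b--> ∅  [seen]
{A, B} --a--> ∅  [seen]
{A, B} --b--> {A, B, D}  [new]
{A, B, D} --a--> {C, D}  [new]
{A, B, D} --b--> {A, B, D}  [seen]
{C, D} --a--> {C, D}  [seen]
{C, D} --b--> {A, B}  [seen]
Reachable DFA states: {A}, ∅, {A, B}, {A, B, D}, {C, D}.
{C, D} is among them.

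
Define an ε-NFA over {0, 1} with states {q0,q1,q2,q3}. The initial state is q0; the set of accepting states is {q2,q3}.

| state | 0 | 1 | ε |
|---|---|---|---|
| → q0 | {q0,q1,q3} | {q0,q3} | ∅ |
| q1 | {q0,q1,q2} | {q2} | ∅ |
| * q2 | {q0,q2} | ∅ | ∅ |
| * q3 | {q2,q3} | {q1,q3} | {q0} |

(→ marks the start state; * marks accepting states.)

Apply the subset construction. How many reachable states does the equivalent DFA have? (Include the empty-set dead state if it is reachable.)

4

Start state of the DFA: {q0} (ε-closure of the NFA start).
{q0} --0--> {q0,q1,q3}  [new]
{q0} --1--> {q0,q3}  [new]
{q0,q1,q3} --0--> {q0,q1,q2,q3}  [new]
{q0,q1,q3} --1--> {q0,q1,q2,q3}  [seen]
{q0,q3} --0--> {q0,q1,q2,q3}  [seen]
{q0,q3} --1--> {q0,q1,q3}  [seen]
{q0,q1,q2,q3} --0--> {q0,q1,q2,q3}  [seen]
{q0,q1,q2,q3} --1--> {q0,q1,q2,q3}  [seen]
Reachable DFA states: {q0}, {q0,q1,q3}, {q0,q3}, {q0,q1,q2,q3}.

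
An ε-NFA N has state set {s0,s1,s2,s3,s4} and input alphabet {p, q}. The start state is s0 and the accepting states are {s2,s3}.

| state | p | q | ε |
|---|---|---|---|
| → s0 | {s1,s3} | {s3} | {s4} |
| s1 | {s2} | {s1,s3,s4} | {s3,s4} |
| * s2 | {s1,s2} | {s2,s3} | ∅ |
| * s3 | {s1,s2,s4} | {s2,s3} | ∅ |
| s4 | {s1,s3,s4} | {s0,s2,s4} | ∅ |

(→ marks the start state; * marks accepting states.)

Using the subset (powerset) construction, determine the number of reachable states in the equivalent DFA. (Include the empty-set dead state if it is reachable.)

5

Start state of the DFA: {s0,s4} (ε-closure of the NFA start).
{s0,s4} --p--> {s1,s3,s4}  [new]
{s0,s4} --q--> {s0,s2,s3,s4}  [new]
{s1,s3,s4} --p--> {s1,s2,s3,s4}  [new]
{s1,s3,s4} --q--> {s0,s1,s2,s3,s4}  [new]
{s0,s2,s3,s4} --p--> {s1,s2,s3,s4}  [seen]
{s0,s2,s3,s4} --q--> {s0,s2,s3,s4}  [seen]
{s1,s2,s3,s4} --p--> {s1,s2,s3,s4}  [seen]
{s1,s2,s3,s4} --q--> {s0,s1,s2,s3,s4}  [seen]
{s0,s1,s2,s3,s4} --p--> {s1,s2,s3,s4}  [seen]
{s0,s1,s2,s3,s4} --q--> {s0,s1,s2,s3,s4}  [seen]
Reachable DFA states: {s0,s4}, {s1,s3,s4}, {s0,s2,s3,s4}, {s1,s2,s3,s4}, {s0,s1,s2,s3,s4}.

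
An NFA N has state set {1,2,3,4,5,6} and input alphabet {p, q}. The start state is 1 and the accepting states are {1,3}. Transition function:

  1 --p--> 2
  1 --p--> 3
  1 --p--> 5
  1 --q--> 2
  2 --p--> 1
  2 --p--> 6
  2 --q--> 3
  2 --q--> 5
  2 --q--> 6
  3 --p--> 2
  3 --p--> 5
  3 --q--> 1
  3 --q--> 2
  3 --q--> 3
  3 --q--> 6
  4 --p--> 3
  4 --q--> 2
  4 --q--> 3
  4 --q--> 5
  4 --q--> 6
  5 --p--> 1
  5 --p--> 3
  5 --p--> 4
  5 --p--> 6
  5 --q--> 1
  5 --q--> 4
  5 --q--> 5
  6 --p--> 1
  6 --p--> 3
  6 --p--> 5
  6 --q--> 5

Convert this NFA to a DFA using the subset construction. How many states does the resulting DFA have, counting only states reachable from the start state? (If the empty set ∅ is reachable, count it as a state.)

11

Start state of the DFA: {1}.
{1} --p--> {2,3,5}  [new]
{1} --q--> {2}  [new]
{2,3,5} --p--> {1,2,3,4,5,6}  [new]
{2,3,5} --q--> {1,2,3,4,5,6}  [seen]
{2} --p--> {1,6}  [new]
{2} --q--> {3,5,6}  [new]
{1,2,3,4,5,6} --p--> {1,2,3,4,5,6}  [seen]
{1,2,3,4,5,6} --q--> {1,2,3,4,5,6}  [seen]
{1,6} --p--> {1,2,3,5}  [new]
{1,6} --q--> {2,5}  [new]
{3,5,6} --p--> {1,2,3,4,5,6}  [seen]
{3,5,6} --q--> {1,2,3,4,5,6}  [seen]
{1,2,3,5} --p--> {1,2,3,4,5,6}  [seen]
{1,2,3,5} --q--> {1,2,3,4,5,6}  [seen]
{2,5} --p--> {1,3,4,6}  [new]
{2,5} --q--> {1,3,4,5,6}  [new]
{1,3,4,6} --p--> {1,2,3,5}  [seen]
{1,3,4,6} --q--> {1,2,3,5,6}  [new]
{1,3,4,5,6} --p--> {1,2,3,4,5,6}  [seen]
{1,3,4,5,6} --q--> {1,2,3,4,5,6}  [seen]
{1,2,3,5,6} --p--> {1,2,3,4,5,6}  [seen]
{1,2,3,5,6} --q--> {1,2,3,4,5,6}  [seen]
Reachable DFA states: {1}, {2,3,5}, {2}, {1,2,3,4,5,6}, {1,6}, {3,5,6}, {1,2,3,5}, {2,5}, {1,3,4,6}, {1,3,4,5,6}, {1,2,3,5,6}.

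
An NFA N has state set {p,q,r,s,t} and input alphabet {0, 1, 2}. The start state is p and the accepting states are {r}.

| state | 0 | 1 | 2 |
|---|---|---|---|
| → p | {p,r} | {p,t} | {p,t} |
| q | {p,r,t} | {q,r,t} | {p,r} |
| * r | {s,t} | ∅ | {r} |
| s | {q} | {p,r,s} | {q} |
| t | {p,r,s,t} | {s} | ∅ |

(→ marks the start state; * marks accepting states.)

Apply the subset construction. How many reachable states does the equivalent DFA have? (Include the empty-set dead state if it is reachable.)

Start state of the DFA: {p}.
{p} --0--> {p,r}  [new]
{p} --1--> {p,t}  [new]
{p} --2--> {p,t}  [seen]
{p,r} --0--> {p,r,s,t}  [new]
{p,r} --1--> {p,t}  [seen]
{p,r} --2--> {p,r,t}  [new]
{p,t} --0--> {p,r,s,t}  [seen]
{p,t} --1--> {p,s,t}  [new]
{p,t} --2--> {p,t}  [seen]
{p,r,s,t} --0--> {p,q,r,s,t}  [new]
{p,r,s,t} --1--> {p,r,s,t}  [seen]
{p,r,s,t} --2--> {p,q,r,t}  [new]
{p,r,t} --0--> {p,r,s,t}  [seen]
{p,r,t} --1--> {p,s,t}  [seen]
{p,r,t} --2--> {p,r,t}  [seen]
{p,s,t} --0--> {p,q,r,s,t}  [seen]
{p,s,t} --1--> {p,r,s,t}  [seen]
{p,s,t} --2--> {p,q,t}  [new]
{p,q,r,s,t} --0--> {p,q,r,s,t}  [seen]
{p,q,r,s,t} --1--> {p,q,r,s,t}  [seen]
{p,q,r,s,t} --2--> {p,q,r,t}  [seen]
{p,q,r,t} --0--> {p,r,s,t}  [seen]
{p,q,r,t} --1--> {p,q,r,s,t}  [seen]
{p,q,r,t} --2--> {p,r,t}  [seen]
{p,q,t} --0--> {p,r,s,t}  [seen]
{p,q,t} --1--> {p,q,r,s,t}  [seen]
{p,q,t} --2--> {p,r,t}  [seen]
Reachable DFA states: {p}, {p,r}, {p,t}, {p,r,s,t}, {p,r,t}, {p,s,t}, {p,q,r,s,t}, {p,q,r,t}, {p,q,t}.

9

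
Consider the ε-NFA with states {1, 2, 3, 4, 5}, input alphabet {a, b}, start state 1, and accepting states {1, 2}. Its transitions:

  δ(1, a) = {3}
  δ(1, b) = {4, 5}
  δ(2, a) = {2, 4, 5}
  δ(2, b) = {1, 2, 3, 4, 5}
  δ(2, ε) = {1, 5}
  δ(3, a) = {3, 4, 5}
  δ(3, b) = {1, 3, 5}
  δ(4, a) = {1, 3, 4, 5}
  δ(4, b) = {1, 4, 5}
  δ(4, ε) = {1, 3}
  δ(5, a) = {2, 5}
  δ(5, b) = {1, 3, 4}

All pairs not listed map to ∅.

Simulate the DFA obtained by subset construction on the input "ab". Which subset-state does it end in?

Start: {1}.
δ(1,a) = {3}.
Union: {3}.
After a: {3}.
δ(3,b) = {1, 3, 5}.
Union: {1, 3, 5}.
After b: {1, 3, 5}.

{1, 3, 5}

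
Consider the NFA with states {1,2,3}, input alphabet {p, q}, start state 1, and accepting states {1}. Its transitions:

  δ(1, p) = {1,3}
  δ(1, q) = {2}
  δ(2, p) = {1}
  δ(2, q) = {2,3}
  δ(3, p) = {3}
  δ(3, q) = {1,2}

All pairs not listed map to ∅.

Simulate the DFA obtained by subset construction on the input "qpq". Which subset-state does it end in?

{2}

Start: {1}.
δ(1,q) = {2}.
Union: {2}.
After q: {2}.
δ(2,p) = {1}.
Union: {1}.
After p: {1}.
δ(1,q) = {2}.
Union: {2}.
After q: {2}.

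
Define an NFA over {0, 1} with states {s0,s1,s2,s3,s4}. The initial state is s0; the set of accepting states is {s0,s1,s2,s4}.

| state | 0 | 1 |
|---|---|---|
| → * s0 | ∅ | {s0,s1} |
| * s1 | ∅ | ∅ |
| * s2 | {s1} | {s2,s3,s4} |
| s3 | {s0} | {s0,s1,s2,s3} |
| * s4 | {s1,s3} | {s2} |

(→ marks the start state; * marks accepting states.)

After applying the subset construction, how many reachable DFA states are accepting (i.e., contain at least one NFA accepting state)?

2

Start state of the DFA: {s0}.
{s0} --0--> ∅  [new]
{s0} --1--> {s0,s1}  [new]
∅ --0--> ∅  [seen]
∅ --1--> ∅  [seen]
{s0,s1} --0--> ∅  [seen]
{s0,s1} --1--> {s0,s1}  [seen]
Reachable DFA states: {s0}, ∅, {s0,s1}.
Accepting DFA states (contain an NFA accepting state): {s0}, {s0,s1}.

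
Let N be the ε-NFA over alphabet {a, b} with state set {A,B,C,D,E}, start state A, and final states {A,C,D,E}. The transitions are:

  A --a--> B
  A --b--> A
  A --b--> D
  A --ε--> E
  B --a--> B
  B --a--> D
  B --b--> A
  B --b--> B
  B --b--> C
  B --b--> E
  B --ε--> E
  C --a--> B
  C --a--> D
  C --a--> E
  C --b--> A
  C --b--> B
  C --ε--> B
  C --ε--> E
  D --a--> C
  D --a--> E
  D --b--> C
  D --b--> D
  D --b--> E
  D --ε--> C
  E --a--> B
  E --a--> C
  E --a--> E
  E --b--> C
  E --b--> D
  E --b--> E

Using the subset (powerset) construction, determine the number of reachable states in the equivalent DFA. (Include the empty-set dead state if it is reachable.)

Start state of the DFA: {A,E} (ε-closure of the NFA start).
{A,E} --a--> {B,C,E}  [new]
{A,E} --b--> {A,B,C,D,E}  [new]
{B,C,E} --a--> {B,C,D,E}  [new]
{B,C,E} --b--> {A,B,C,D,E}  [seen]
{A,B,C,D,E} --a--> {B,C,D,E}  [seen]
{A,B,C,D,E} --b--> {A,B,C,D,E}  [seen]
{B,C,D,E} --a--> {B,C,D,E}  [seen]
{B,C,D,E} --b--> {A,B,C,D,E}  [seen]
Reachable DFA states: {A,E}, {B,C,E}, {A,B,C,D,E}, {B,C,D,E}.

4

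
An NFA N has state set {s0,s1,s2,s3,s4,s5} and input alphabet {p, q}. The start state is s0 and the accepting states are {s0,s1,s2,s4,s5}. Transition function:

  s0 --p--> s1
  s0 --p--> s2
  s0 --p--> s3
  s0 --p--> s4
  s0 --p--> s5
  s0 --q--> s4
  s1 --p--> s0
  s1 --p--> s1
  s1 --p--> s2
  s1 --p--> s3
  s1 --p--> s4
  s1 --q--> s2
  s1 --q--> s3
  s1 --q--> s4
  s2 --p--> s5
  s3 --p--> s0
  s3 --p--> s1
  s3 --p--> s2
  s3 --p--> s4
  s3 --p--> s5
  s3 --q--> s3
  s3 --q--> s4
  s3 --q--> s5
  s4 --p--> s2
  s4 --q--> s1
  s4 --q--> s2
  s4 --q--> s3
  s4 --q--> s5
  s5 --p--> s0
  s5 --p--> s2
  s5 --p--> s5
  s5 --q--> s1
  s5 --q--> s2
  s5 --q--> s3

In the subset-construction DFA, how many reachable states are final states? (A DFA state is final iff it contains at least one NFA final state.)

Start state of the DFA: {s0}.
{s0} --p--> {s1,s2,s3,s4,s5}  [new]
{s0} --q--> {s4}  [new]
{s1,s2,s3,s4,s5} --p--> {s0,s1,s2,s3,s4,s5}  [new]
{s1,s2,s3,s4,s5} --q--> {s1,s2,s3,s4,s5}  [seen]
{s4} --p--> {s2}  [new]
{s4} --q--> {s1,s2,s3,s5}  [new]
{s0,s1,s2,s3,s4,s5} --p--> {s0,s1,s2,s3,s4,s5}  [seen]
{s0,s1,s2,s3,s4,s5} --q--> {s1,s2,s3,s4,s5}  [seen]
{s2} --p--> {s5}  [new]
{s2} --q--> ∅  [new]
{s1,s2,s3,s5} --p--> {s0,s1,s2,s3,s4,s5}  [seen]
{s1,s2,s3,s5} --q--> {s1,s2,s3,s4,s5}  [seen]
{s5} --p--> {s0,s2,s5}  [new]
{s5} --q--> {s1,s2,s3}  [new]
∅ --p--> ∅  [seen]
∅ --q--> ∅  [seen]
{s0,s2,s5} --p--> {s0,s1,s2,s3,s4,s5}  [seen]
{s0,s2,s5} --q--> {s1,s2,s3,s4}  [new]
{s1,s2,s3} --p--> {s0,s1,s2,s3,s4,s5}  [seen]
{s1,s2,s3} --q--> {s2,s3,s4,s5}  [new]
{s1,s2,s3,s4} --p--> {s0,s1,s2,s3,s4,s5}  [seen]
{s1,s2,s3,s4} --q--> {s1,s2,s3,s4,s5}  [seen]
{s2,s3,s4,s5} --p--> {s0,s1,s2,s4,s5}  [new]
{s2,s3,s4,s5} --q--> {s1,s2,s3,s4,s5}  [seen]
{s0,s1,s2,s4,s5} --p--> {s0,s1,s2,s3,s4,s5}  [seen]
{s0,s1,s2,s4,s5} --q--> {s1,s2,s3,s4,s5}  [seen]
Reachable DFA states: {s0}, {s1,s2,s3,s4,s5}, {s4}, {s0,s1,s2,s3,s4,s5}, {s2}, {s1,s2,s3,s5}, {s5}, ∅, {s0,s2,s5}, {s1,s2,s3}, {s1,s2,s3,s4}, {s2,s3,s4,s5}, {s0,s1,s2,s4,s5}.
Accepting DFA states (contain an NFA accepting state): {s0}, {s1,s2,s3,s4,s5}, {s4}, {s0,s1,s2,s3,s4,s5}, {s2}, {s1,s2,s3,s5}, {s5}, {s0,s2,s5}, {s1,s2,s3}, {s1,s2,s3,s4}, {s2,s3,s4,s5}, {s0,s1,s2,s4,s5}.

12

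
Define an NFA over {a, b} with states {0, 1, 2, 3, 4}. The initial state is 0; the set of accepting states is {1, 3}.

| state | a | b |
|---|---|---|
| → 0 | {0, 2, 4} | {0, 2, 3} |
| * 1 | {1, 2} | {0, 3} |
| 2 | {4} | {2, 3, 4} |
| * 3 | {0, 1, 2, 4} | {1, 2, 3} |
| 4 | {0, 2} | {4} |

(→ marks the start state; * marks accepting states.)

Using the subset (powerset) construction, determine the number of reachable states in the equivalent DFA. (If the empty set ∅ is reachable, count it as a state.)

Start state of the DFA: {0}.
{0} --a--> {0, 2, 4}  [new]
{0} --b--> {0, 2, 3}  [new]
{0, 2, 4} --a--> {0, 2, 4}  [seen]
{0, 2, 4} --b--> {0, 2, 3, 4}  [new]
{0, 2, 3} --a--> {0, 1, 2, 4}  [new]
{0, 2, 3} --b--> {0, 1, 2, 3, 4}  [new]
{0, 2, 3, 4} --a--> {0, 1, 2, 4}  [seen]
{0, 2, 3, 4} --b--> {0, 1, 2, 3, 4}  [seen]
{0, 1, 2, 4} --a--> {0, 1, 2, 4}  [seen]
{0, 1, 2, 4} --b--> {0, 2, 3, 4}  [seen]
{0, 1, 2, 3, 4} --a--> {0, 1, 2, 4}  [seen]
{0, 1, 2, 3, 4} --b--> {0, 1, 2, 3, 4}  [seen]
Reachable DFA states: {0}, {0, 2, 4}, {0, 2, 3}, {0, 2, 3, 4}, {0, 1, 2, 4}, {0, 1, 2, 3, 4}.

6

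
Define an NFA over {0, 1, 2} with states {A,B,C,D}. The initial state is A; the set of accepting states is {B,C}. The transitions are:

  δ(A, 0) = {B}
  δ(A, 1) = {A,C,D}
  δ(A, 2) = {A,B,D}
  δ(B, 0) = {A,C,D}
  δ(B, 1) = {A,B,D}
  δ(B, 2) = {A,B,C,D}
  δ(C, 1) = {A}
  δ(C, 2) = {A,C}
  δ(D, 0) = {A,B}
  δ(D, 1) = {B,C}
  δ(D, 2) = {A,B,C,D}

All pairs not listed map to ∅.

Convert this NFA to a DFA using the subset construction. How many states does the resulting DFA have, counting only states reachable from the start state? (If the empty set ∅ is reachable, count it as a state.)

Start state of the DFA: {A}.
{A} --0--> {B}  [new]
{A} --1--> {A,C,D}  [new]
{A} --2--> {A,B,D}  [new]
{B} --0--> {A,C,D}  [seen]
{B} --1--> {A,B,D}  [seen]
{B} --2--> {A,B,C,D}  [new]
{A,C,D} --0--> {A,B}  [new]
{A,C,D} --1--> {A,B,C,D}  [seen]
{A,C,D} --2--> {A,B,C,D}  [seen]
{A,B,D} --0--> {A,B,C,D}  [seen]
{A,B,D} --1--> {A,B,C,D}  [seen]
{A,B,D} --2--> {A,B,C,D}  [seen]
{A,B,C,D} --0--> {A,B,C,D}  [seen]
{A,B,C,D} --1--> {A,B,C,D}  [seen]
{A,B,C,D} --2--> {A,B,C,D}  [seen]
{A,B} --0--> {A,B,C,D}  [seen]
{A,B} --1--> {A,B,C,D}  [seen]
{A,B} --2--> {A,B,C,D}  [seen]
Reachable DFA states: {A}, {B}, {A,C,D}, {A,B,D}, {A,B,C,D}, {A,B}.

6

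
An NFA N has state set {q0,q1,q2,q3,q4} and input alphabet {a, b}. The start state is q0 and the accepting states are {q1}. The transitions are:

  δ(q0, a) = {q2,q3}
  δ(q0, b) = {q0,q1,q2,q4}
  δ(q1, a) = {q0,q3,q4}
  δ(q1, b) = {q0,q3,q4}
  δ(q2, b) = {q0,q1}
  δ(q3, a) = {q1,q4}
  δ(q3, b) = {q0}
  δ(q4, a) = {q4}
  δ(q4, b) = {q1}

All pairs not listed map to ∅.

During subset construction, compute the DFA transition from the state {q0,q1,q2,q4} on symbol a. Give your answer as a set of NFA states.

δ(q0,a) = {q2,q3}; δ(q1,a) = {q0,q3,q4}; δ(q2,a) = ∅; δ(q4,a) = {q4}.
Union: {q0,q2,q3,q4}.

{q0,q2,q3,q4}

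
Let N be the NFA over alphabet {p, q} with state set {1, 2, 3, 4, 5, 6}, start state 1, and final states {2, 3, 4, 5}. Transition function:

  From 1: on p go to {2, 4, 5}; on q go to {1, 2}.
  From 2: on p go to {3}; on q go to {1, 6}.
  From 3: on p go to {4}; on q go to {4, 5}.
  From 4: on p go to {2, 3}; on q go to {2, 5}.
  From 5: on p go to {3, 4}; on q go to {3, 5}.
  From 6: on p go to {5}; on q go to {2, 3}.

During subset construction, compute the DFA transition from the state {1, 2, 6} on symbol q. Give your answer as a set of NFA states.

δ(1,q) = {1, 2}; δ(2,q) = {1, 6}; δ(6,q) = {2, 3}.
Union: {1, 2, 3, 6}.

{1, 2, 3, 6}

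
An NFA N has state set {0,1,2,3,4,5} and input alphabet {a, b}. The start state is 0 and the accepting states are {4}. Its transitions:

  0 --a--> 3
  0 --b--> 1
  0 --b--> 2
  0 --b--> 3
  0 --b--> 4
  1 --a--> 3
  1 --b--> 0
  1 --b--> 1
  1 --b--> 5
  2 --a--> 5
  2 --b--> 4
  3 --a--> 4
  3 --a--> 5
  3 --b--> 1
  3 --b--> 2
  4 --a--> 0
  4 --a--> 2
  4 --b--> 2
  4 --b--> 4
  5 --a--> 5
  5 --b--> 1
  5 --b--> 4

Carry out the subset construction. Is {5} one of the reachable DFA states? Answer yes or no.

no

Start state of the DFA: {0}.
{0} --a--> {3}  [new]
{0} --b--> {1,2,3,4}  [new]
{3} --a--> {4,5}  [new]
{3} --b--> {1,2}  [new]
{1,2,3,4} --a--> {0,2,3,4,5}  [new]
{1,2,3,4} --b--> {0,1,2,4,5}  [new]
{4,5} --a--> {0,2,5}  [new]
{4,5} --b--> {1,2,4}  [new]
{1,2} --a--> {3,5}  [new]
{1,2} --b--> {0,1,4,5}  [new]
{0,2,3,4,5} --a--> {0,2,3,4,5}  [seen]
{0,2,3,4,5} --b--> {1,2,3,4}  [seen]
{0,1,2,4,5} --a--> {0,2,3,5}  [new]
{0,1,2,4,5} --b--> {0,1,2,3,4,5}  [new]
{0,2,5} --a--> {3,5}  [seen]
{0,2,5} --b--> {1,2,3,4}  [seen]
{1,2,4} --a--> {0,2,3,5}  [seen]
{1,2,4} --b--> {0,1,2,4,5}  [seen]
{3,5} --a--> {4,5}  [seen]
{3,5} --b--> {1,2,4}  [seen]
{0,1,4,5} --a--> {0,2,3,5}  [seen]
{0,1,4,5} --b--> {0,1,2,3,4,5}  [seen]
{0,2,3,5} --a--> {3,4,5}  [new]
{0,2,3,5} --b--> {1,2,3,4}  [seen]
{0,1,2,3,4,5} --a--> {0,2,3,4,5}  [seen]
{0,1,2,3,4,5} --b--> {0,1,2,3,4,5}  [seen]
{3,4,5} --a--> {0,2,4,5}  [new]
{3,4,5} --b--> {1,2,4}  [seen]
{0,2,4,5} --a--> {0,2,3,5}  [seen]
{0,2,4,5} --b--> {1,2,3,4}  [seen]
Reachable DFA states: {0}, {3}, {1,2,3,4}, {4,5}, {1,2}, {0,2,3,4,5}, {0,1,2,4,5}, {0,2,5}, {1,2,4}, {3,5}, {0,1,4,5}, {0,2,3,5}, {0,1,2,3,4,5}, {3,4,5}, {0,2,4,5}.
{5} is not among them.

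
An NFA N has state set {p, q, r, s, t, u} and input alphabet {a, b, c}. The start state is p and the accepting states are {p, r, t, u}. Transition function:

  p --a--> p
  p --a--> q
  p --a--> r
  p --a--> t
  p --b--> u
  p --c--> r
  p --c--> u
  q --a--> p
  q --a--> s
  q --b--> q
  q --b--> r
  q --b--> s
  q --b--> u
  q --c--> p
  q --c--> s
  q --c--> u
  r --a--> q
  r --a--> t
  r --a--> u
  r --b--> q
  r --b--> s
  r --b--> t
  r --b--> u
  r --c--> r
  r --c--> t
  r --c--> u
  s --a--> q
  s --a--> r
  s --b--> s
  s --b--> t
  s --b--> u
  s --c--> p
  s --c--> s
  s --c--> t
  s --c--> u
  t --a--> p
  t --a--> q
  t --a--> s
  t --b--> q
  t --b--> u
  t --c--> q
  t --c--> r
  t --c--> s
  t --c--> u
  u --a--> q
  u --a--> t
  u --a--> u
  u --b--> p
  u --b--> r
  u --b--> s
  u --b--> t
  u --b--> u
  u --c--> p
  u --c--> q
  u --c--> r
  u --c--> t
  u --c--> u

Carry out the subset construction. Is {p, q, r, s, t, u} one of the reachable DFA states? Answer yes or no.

yes

Start state of the DFA: {p}.
{p} --a--> {p, q, r, t}  [new]
{p} --b--> {u}  [new]
{p} --c--> {r, u}  [new]
{p, q, r, t} --a--> {p, q, r, s, t, u}  [new]
{p, q, r, t} --b--> {q, r, s, t, u}  [new]
{p, q, r, t} --c--> {p, q, r, s, t, u}  [seen]
{u} --a--> {q, t, u}  [new]
{u} --b--> {p, r, s, t, u}  [new]
{u} --c--> {p, q, r, t, u}  [new]
{r, u} --a--> {q, t, u}  [seen]
{r, u} --b--> {p, q, r, s, t, u}  [seen]
{r, u} --c--> {p, q, r, t, u}  [seen]
{p, q, r, s, t, u} --a--> {p, q, r, s, t, u}  [seen]
{p, q, r, s, t, u} --b--> {p, q, r, s, t, u}  [seen]
{p, q, r, s, t, u} --c--> {p, q, r, s, t, u}  [seen]
{q, r, s, t, u} --a--> {p, q, r, s, t, u}  [seen]
{q, r, s, t, u} --b--> {p, q, r, s, t, u}  [seen]
{q, r, s, t, u} --c--> {p, q, r, s, t, u}  [seen]
{q, t, u} --a--> {p, q, s, t, u}  [new]
{q, t, u} --b--> {p, q, r, s, t, u}  [seen]
{q, t, u} --c--> {p, q, r, s, t, u}  [seen]
{p, r, s, t, u} --a--> {p, q, r, s, t, u}  [seen]
{p, r, s, t, u} --b--> {p, q, r, s, t, u}  [seen]
{p, r, s, t, u} --c--> {p, q, r, s, t, u}  [seen]
{p, q, r, t, u} --a--> {p, q, r, s, t, u}  [seen]
{p, q, r, t, u} --b--> {p, q, r, s, t, u}  [seen]
{p, q, r, t, u} --c--> {p, q, r, s, t, u}  [seen]
{p, q, s, t, u} --a--> {p, q, r, s, t, u}  [seen]
{p, q, s, t, u} --b--> {p, q, r, s, t, u}  [seen]
{p, q, s, t, u} --c--> {p, q, r, s, t, u}  [seen]
Reachable DFA states: {p}, {p, q, r, t}, {u}, {r, u}, {p, q, r, s, t, u}, {q, r, s, t, u}, {q, t, u}, {p, r, s, t, u}, {p, q, r, t, u}, {p, q, s, t, u}.
{p, q, r, s, t, u} is among them.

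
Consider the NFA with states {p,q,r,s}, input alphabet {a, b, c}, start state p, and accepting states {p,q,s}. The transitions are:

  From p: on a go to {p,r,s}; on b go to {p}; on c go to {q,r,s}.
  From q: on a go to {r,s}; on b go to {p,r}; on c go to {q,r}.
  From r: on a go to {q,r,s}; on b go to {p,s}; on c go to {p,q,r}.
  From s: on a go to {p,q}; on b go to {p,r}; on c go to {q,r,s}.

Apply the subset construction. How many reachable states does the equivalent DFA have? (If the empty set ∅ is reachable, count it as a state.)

Start state of the DFA: {p}.
{p} --a--> {p,r,s}  [new]
{p} --b--> {p}  [seen]
{p} --c--> {q,r,s}  [new]
{p,r,s} --a--> {p,q,r,s}  [new]
{p,r,s} --b--> {p,r,s}  [seen]
{p,r,s} --c--> {p,q,r,s}  [seen]
{q,r,s} --a--> {p,q,r,s}  [seen]
{q,r,s} --b--> {p,r,s}  [seen]
{q,r,s} --c--> {p,q,r,s}  [seen]
{p,q,r,s} --a--> {p,q,r,s}  [seen]
{p,q,r,s} --b--> {p,r,s}  [seen]
{p,q,r,s} --c--> {p,q,r,s}  [seen]
Reachable DFA states: {p}, {p,r,s}, {q,r,s}, {p,q,r,s}.

4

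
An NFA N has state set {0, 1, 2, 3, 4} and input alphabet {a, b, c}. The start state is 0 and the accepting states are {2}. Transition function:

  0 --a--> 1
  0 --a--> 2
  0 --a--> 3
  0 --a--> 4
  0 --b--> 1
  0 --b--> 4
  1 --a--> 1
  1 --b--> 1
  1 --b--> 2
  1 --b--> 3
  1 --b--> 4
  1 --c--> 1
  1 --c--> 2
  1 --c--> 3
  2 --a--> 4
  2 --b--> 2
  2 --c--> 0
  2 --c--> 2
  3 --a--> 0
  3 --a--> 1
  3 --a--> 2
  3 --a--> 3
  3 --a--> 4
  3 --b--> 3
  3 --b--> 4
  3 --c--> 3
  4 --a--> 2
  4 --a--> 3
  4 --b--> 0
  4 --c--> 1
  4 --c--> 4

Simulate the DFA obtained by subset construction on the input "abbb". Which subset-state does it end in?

{0, 1, 2, 3, 4}

Start: {0}.
δ(0,a) = {1, 2, 3, 4}.
Union: {1, 2, 3, 4}.
After a: {1, 2, 3, 4}.
δ(1,b) = {1, 2, 3, 4}; δ(2,b) = {2}; δ(3,b) = {3, 4}; δ(4,b) = {0}.
Union: {0, 1, 2, 3, 4}.
After b: {0, 1, 2, 3, 4}.
δ(0,b) = {1, 4}; δ(1,b) = {1, 2, 3, 4}; δ(2,b) = {2}; δ(3,b) = {3, 4}; δ(4,b) = {0}.
Union: {0, 1, 2, 3, 4}.
After b: {0, 1, 2, 3, 4}.
δ(0,b) = {1, 4}; δ(1,b) = {1, 2, 3, 4}; δ(2,b) = {2}; δ(3,b) = {3, 4}; δ(4,b) = {0}.
Union: {0, 1, 2, 3, 4}.
After b: {0, 1, 2, 3, 4}.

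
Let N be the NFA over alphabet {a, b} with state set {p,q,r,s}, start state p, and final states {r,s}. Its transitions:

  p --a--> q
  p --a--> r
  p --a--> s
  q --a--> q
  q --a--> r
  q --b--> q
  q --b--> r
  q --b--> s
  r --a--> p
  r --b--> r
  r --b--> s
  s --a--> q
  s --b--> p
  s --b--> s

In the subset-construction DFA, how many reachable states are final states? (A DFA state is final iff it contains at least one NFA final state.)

Start state of the DFA: {p}.
{p} --a--> {q,r,s}  [new]
{p} --b--> ∅  [new]
{q,r,s} --a--> {p,q,r}  [new]
{q,r,s} --b--> {p,q,r,s}  [new]
∅ --a--> ∅  [seen]
∅ --b--> ∅  [seen]
{p,q,r} --a--> {p,q,r,s}  [seen]
{p,q,r} --b--> {q,r,s}  [seen]
{p,q,r,s} --a--> {p,q,r,s}  [seen]
{p,q,r,s} --b--> {p,q,r,s}  [seen]
Reachable DFA states: {p}, {q,r,s}, ∅, {p,q,r}, {p,q,r,s}.
Accepting DFA states (contain an NFA accepting state): {q,r,s}, {p,q,r}, {p,q,r,s}.

3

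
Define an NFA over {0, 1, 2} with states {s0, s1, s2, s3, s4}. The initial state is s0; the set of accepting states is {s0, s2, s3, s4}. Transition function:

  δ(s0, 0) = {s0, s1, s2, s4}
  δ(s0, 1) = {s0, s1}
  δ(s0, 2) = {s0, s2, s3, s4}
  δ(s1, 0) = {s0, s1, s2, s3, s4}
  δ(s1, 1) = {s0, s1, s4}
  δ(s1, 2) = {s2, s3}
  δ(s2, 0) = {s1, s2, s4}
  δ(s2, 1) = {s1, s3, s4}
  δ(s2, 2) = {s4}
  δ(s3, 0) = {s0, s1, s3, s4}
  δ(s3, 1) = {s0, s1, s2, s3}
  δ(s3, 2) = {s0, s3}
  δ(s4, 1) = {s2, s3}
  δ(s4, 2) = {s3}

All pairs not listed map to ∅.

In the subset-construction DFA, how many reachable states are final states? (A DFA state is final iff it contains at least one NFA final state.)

Start state of the DFA: {s0}.
{s0} --0--> {s0, s1, s2, s4}  [new]
{s0} --1--> {s0, s1}  [new]
{s0} --2--> {s0, s2, s3, s4}  [new]
{s0, s1, s2, s4} --0--> {s0, s1, s2, s3, s4}  [new]
{s0, s1, s2, s4} --1--> {s0, s1, s2, s3, s4}  [seen]
{s0, s1, s2, s4} --2--> {s0, s2, s3, s4}  [seen]
{s0, s1} --0--> {s0, s1, s2, s3, s4}  [seen]
{s0, s1} --1--> {s0, s1, s4}  [new]
{s0, s1} --2--> {s0, s2, s3, s4}  [seen]
{s0, s2, s3, s4} --0--> {s0, s1, s2, s3, s4}  [seen]
{s0, s2, s3, s4} --1--> {s0, s1, s2, s3, s4}  [seen]
{s0, s2, s3, s4} --2--> {s0, s2, s3, s4}  [seen]
{s0, s1, s2, s3, s4} --0--> {s0, s1, s2, s3, s4}  [seen]
{s0, s1, s2, s3, s4} --1--> {s0, s1, s2, s3, s4}  [seen]
{s0, s1, s2, s3, s4} --2--> {s0, s2, s3, s4}  [seen]
{s0, s1, s4} --0--> {s0, s1, s2, s3, s4}  [seen]
{s0, s1, s4} --1--> {s0, s1, s2, s3, s4}  [seen]
{s0, s1, s4} --2--> {s0, s2, s3, s4}  [seen]
Reachable DFA states: {s0}, {s0, s1, s2, s4}, {s0, s1}, {s0, s2, s3, s4}, {s0, s1, s2, s3, s4}, {s0, s1, s4}.
Accepting DFA states (contain an NFA accepting state): {s0}, {s0, s1, s2, s4}, {s0, s1}, {s0, s2, s3, s4}, {s0, s1, s2, s3, s4}, {s0, s1, s4}.

6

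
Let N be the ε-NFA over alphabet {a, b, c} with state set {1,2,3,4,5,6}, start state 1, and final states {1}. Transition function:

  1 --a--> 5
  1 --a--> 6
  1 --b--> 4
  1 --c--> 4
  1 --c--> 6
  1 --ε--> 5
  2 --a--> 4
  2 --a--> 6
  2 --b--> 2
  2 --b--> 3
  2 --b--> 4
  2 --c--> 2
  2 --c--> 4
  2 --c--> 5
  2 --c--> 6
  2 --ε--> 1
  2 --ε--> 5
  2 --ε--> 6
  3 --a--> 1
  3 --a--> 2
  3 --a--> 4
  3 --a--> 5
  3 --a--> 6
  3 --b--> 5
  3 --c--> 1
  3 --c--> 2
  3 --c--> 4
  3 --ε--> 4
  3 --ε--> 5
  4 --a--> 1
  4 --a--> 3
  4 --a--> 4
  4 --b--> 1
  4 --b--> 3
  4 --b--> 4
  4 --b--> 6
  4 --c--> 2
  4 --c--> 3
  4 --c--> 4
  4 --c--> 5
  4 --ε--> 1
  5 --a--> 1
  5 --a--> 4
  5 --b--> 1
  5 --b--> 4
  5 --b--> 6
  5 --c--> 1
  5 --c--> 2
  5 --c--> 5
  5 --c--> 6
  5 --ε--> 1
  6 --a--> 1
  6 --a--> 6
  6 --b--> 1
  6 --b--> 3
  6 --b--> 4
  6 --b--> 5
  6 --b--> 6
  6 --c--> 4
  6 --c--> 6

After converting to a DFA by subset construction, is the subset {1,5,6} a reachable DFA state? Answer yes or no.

no

Start state of the DFA: {1,5} (ε-closure of the NFA start).
{1,5} --a--> {1,4,5,6}  [new]
{1,5} --b--> {1,4,5,6}  [seen]
{1,5} --c--> {1,2,4,5,6}  [new]
{1,4,5,6} --a--> {1,3,4,5,6}  [new]
{1,4,5,6} --b--> {1,3,4,5,6}  [seen]
{1,4,5,6} --c--> {1,2,3,4,5,6}  [new]
{1,2,4,5,6} --a--> {1,3,4,5,6}  [seen]
{1,2,4,5,6} --b--> {1,2,3,4,5,6}  [seen]
{1,2,4,5,6} --c--> {1,2,3,4,5,6}  [seen]
{1,3,4,5,6} --a--> {1,2,3,4,5,6}  [seen]
{1,3,4,5,6} --b--> {1,3,4,5,6}  [seen]
{1,3,4,5,6} --c--> {1,2,3,4,5,6}  [seen]
{1,2,3,4,5,6} --a--> {1,2,3,4,5,6}  [seen]
{1,2,3,4,5,6} --b--> {1,2,3,4,5,6}  [seen]
{1,2,3,4,5,6} --c--> {1,2,3,4,5,6}  [seen]
Reachable DFA states: {1,5}, {1,4,5,6}, {1,2,4,5,6}, {1,3,4,5,6}, {1,2,3,4,5,6}.
{1,5,6} is not among them.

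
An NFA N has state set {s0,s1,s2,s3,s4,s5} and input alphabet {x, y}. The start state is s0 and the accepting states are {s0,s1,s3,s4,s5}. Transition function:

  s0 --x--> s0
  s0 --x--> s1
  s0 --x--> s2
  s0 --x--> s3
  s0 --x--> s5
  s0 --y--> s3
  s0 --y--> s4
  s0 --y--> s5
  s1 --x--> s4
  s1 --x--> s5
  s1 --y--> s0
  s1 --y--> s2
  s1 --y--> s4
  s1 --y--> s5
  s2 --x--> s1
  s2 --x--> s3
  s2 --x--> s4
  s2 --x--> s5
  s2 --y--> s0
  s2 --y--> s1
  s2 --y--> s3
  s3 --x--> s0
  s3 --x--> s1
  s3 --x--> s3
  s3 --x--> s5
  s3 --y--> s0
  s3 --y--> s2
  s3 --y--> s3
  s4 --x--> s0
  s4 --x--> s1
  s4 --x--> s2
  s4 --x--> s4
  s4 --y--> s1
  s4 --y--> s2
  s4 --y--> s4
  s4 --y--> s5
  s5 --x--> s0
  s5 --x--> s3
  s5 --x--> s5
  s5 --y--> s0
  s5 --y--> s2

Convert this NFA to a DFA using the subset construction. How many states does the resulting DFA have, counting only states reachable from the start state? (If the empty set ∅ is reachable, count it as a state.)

4

Start state of the DFA: {s0}.
{s0} --x--> {s0,s1,s2,s3,s5}  [new]
{s0} --y--> {s3,s4,s5}  [new]
{s0,s1,s2,s3,s5} --x--> {s0,s1,s2,s3,s4,s5}  [new]
{s0,s1,s2,s3,s5} --y--> {s0,s1,s2,s3,s4,s5}  [seen]
{s3,s4,s5} --x--> {s0,s1,s2,s3,s4,s5}  [seen]
{s3,s4,s5} --y--> {s0,s1,s2,s3,s4,s5}  [seen]
{s0,s1,s2,s3,s4,s5} --x--> {s0,s1,s2,s3,s4,s5}  [seen]
{s0,s1,s2,s3,s4,s5} --y--> {s0,s1,s2,s3,s4,s5}  [seen]
Reachable DFA states: {s0}, {s0,s1,s2,s3,s5}, {s3,s4,s5}, {s0,s1,s2,s3,s4,s5}.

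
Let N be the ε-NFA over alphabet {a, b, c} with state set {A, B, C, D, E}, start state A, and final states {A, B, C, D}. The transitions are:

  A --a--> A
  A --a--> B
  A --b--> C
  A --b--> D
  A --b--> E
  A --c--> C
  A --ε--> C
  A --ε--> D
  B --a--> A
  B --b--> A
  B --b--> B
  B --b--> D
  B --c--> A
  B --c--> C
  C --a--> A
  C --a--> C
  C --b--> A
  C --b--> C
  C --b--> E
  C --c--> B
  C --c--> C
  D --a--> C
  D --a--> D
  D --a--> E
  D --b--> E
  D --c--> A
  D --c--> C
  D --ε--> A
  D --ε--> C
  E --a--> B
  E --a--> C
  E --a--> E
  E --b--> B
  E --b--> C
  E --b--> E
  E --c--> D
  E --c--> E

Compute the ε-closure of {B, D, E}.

Begin with {B, D, E}.
D →ε {A, C}; add A, C.
ε-closure = {A, B, C, D, E}.

{A, B, C, D, E}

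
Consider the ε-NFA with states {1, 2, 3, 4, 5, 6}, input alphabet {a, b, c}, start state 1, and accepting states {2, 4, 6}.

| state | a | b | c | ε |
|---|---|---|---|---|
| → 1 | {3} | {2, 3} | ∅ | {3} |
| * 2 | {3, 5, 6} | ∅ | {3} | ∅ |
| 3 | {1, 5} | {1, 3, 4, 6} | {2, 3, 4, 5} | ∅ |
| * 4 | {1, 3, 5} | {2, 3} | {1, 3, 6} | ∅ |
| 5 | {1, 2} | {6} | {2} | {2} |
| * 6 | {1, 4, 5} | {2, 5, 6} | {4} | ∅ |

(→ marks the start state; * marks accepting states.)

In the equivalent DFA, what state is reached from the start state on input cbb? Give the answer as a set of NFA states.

{1, 2, 3, 4, 5, 6}

Start: {1, 3}.
δ(1,c) = ∅; δ(3,c) = {2, 3, 4, 5}.
Union: {2, 3, 4, 5}.
After c: {2, 3, 4, 5}.
δ(2,b) = ∅; δ(3,b) = {1, 3, 4, 6}; δ(4,b) = {2, 3}; δ(5,b) = {6}.
Union: {1, 2, 3, 4, 6}.
After b: {1, 2, 3, 4, 6}.
δ(1,b) = {2, 3}; δ(2,b) = ∅; δ(3,b) = {1, 3, 4, 6}; δ(4,b) = {2, 3}; δ(6,b) = {2, 5, 6}.
Union: {1, 2, 3, 4, 5, 6}.
After b: {1, 2, 3, 4, 5, 6}.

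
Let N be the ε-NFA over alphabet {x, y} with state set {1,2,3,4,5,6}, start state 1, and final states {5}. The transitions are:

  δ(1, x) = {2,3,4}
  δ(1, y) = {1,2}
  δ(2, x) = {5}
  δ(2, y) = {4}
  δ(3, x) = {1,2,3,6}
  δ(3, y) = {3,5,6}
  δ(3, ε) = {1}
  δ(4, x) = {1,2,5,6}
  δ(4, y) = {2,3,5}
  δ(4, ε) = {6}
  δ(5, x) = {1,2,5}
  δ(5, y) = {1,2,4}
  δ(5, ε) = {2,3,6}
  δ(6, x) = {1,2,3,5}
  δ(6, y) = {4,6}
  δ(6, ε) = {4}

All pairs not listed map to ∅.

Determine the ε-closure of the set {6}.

Begin with {6}.
6 →ε {4}; add 4.
ε-closure = {4,6}.

{4,6}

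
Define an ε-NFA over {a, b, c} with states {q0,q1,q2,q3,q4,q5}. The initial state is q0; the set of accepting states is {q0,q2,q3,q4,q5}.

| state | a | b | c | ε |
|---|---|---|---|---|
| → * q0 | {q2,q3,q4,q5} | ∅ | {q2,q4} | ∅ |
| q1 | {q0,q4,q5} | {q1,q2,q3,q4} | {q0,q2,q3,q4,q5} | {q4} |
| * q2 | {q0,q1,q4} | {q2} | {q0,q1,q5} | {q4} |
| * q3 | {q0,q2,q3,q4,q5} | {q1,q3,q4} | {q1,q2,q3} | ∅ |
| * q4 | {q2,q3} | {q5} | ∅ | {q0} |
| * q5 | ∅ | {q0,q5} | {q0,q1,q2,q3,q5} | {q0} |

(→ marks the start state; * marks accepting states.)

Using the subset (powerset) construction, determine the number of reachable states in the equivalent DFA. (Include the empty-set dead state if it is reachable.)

7

Start state of the DFA: {q0} (ε-closure of the NFA start).
{q0} --a--> {q0,q2,q3,q4,q5}  [new]
{q0} --b--> ∅  [new]
{q0} --c--> {q0,q2,q4}  [new]
{q0,q2,q3,q4,q5} --a--> {q0,q1,q2,q3,q4,q5}  [new]
{q0,q2,q3,q4,q5} --b--> {q0,q1,q2,q3,q4,q5}  [seen]
{q0,q2,q3,q4,q5} --c--> {q0,q1,q2,q3,q4,q5}  [seen]
∅ --a--> ∅  [seen]
∅ --b--> ∅  [seen]
∅ --c--> ∅  [seen]
{q0,q2,q4} --a--> {q0,q1,q2,q3,q4,q5}  [seen]
{q0,q2,q4} --b--> {q0,q2,q4,q5}  [new]
{q0,q2,q4} --c--> {q0,q1,q2,q4,q5}  [new]
{q0,q1,q2,q3,q4,q5} --a--> {q0,q1,q2,q3,q4,q5}  [seen]
{q0,q1,q2,q3,q4,q5} --b--> {q0,q1,q2,q3,q4,q5}  [seen]
{q0,q1,q2,q3,q4,q5} --c--> {q0,q1,q2,q3,q4,q5}  [seen]
{q0,q2,q4,q5} --a--> {q0,q1,q2,q3,q4,q5}  [seen]
{q0,q2,q4,q5} --b--> {q0,q2,q4,q5}  [seen]
{q0,q2,q4,q5} --c--> {q0,q1,q2,q3,q4,q5}  [seen]
{q0,q1,q2,q4,q5} --a--> {q0,q1,q2,q3,q4,q5}  [seen]
{q0,q1,q2,q4,q5} --b--> {q0,q1,q2,q3,q4,q5}  [seen]
{q0,q1,q2,q4,q5} --c--> {q0,q1,q2,q3,q4,q5}  [seen]
Reachable DFA states: {q0}, {q0,q2,q3,q4,q5}, ∅, {q0,q2,q4}, {q0,q1,q2,q3,q4,q5}, {q0,q2,q4,q5}, {q0,q1,q2,q4,q5}.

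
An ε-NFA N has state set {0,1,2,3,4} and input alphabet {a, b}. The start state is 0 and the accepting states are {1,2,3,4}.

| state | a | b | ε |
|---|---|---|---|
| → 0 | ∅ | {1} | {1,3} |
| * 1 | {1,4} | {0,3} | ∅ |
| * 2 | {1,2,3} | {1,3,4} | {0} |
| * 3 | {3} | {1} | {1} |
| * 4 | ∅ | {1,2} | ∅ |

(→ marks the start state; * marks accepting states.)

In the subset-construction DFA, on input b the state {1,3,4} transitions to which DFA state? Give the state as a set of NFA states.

δ(1,b) = {0,3}; δ(3,b) = {1}; δ(4,b) = {1,2}.
Union: {0,1,2,3}.

{0,1,2,3}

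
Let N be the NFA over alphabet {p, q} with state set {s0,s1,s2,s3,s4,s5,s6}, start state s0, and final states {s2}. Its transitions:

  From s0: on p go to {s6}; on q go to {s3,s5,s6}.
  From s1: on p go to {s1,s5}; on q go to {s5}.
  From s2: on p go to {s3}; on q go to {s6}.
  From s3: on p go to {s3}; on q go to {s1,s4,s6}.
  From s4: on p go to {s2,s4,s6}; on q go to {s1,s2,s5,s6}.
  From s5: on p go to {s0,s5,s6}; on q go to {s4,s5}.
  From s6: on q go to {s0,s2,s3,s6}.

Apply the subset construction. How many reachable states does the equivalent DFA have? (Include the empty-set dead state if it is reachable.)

15

Start state of the DFA: {s0}.
{s0} --p--> {s6}  [new]
{s0} --q--> {s3,s5,s6}  [new]
{s6} --p--> ∅  [new]
{s6} --q--> {s0,s2,s3,s6}  [new]
{s3,s5,s6} --p--> {s0,s3,s5,s6}  [new]
{s3,s5,s6} --q--> {s0,s1,s2,s3,s4,s5,s6}  [new]
∅ --p--> ∅  [seen]
∅ --q--> ∅  [seen]
{s0,s2,s3,s6} --p--> {s3,s6}  [new]
{s0,s2,s3,s6} --q--> {s0,s1,s2,s3,s4,s5,s6}  [seen]
{s0,s3,s5,s6} --p--> {s0,s3,s5,s6}  [seen]
{s0,s3,s5,s6} --q--> {s0,s1,s2,s3,s4,s5,s6}  [seen]
{s0,s1,s2,s3,s4,s5,s6} --p--> {s0,s1,s2,s3,s4,s5,s6}  [seen]
{s0,s1,s2,s3,s4,s5,s6} --q--> {s0,s1,s2,s3,s4,s5,s6}  [seen]
{s3,s6} --p--> {s3}  [new]
{s3,s6} --q--> {s0,s1,s2,s3,s4,s6}  [new]
{s3} --p--> {s3}  [seen]
{s3} --q--> {s1,s4,s6}  [new]
{s0,s1,s2,s3,s4,s6} --p--> {s1,s2,s3,s4,s5,s6}  [new]
{s0,s1,s2,s3,s4,s6} --q--> {s0,s1,s2,s3,s4,s5,s6}  [seen]
{s1,s4,s6} --p--> {s1,s2,s4,s5,s6}  [new]
{s1,s4,s6} --q--> {s0,s1,s2,s3,s5,s6}  [new]
{s1,s2,s3,s4,s5,s6} --p--> {s0,s1,s2,s3,s4,s5,s6}  [seen]
{s1,s2,s3,s4,s5,s6} --q--> {s0,s1,s2,s3,s4,s5,s6}  [seen]
{s1,s2,s4,s5,s6} --p--> {s0,s1,s2,s3,s4,s5,s6}  [seen]
{s1,s2,s4,s5,s6} --q--> {s0,s1,s2,s3,s4,s5,s6}  [seen]
{s0,s1,s2,s3,s5,s6} --p--> {s0,s1,s3,s5,s6}  [new]
{s0,s1,s2,s3,s5,s6} --q--> {s0,s1,s2,s3,s4,s5,s6}  [seen]
{s0,s1,s3,s5,s6} --p--> {s0,s1,s3,s5,s6}  [seen]
{s0,s1,s3,s5,s6} --q--> {s0,s1,s2,s3,s4,s5,s6}  [seen]
Reachable DFA states: {s0}, {s6}, {s3,s5,s6}, ∅, {s0,s2,s3,s6}, {s0,s3,s5,s6}, {s0,s1,s2,s3,s4,s5,s6}, {s3,s6}, {s3}, {s0,s1,s2,s3,s4,s6}, {s1,s4,s6}, {s1,s2,s3,s4,s5,s6}, {s1,s2,s4,s5,s6}, {s0,s1,s2,s3,s5,s6}, {s0,s1,s3,s5,s6}.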